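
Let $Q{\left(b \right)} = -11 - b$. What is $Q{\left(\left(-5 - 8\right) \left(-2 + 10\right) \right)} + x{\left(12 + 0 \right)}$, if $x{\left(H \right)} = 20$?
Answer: $113$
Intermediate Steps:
$Q{\left(\left(-5 - 8\right) \left(-2 + 10\right) \right)} + x{\left(12 + 0 \right)} = \left(-11 - \left(-5 - 8\right) \left(-2 + 10\right)\right) + 20 = \left(-11 - \left(-13\right) 8\right) + 20 = \left(-11 - -104\right) + 20 = \left(-11 + 104\right) + 20 = 93 + 20 = 113$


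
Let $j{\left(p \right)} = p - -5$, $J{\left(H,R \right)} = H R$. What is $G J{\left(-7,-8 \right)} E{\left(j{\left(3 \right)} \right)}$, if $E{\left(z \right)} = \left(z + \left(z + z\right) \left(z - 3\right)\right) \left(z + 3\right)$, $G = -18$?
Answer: $-975744$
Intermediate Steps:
$j{\left(p \right)} = 5 + p$ ($j{\left(p \right)} = p + 5 = 5 + p$)
$E{\left(z \right)} = \left(3 + z\right) \left(z + 2 z \left(-3 + z\right)\right)$ ($E{\left(z \right)} = \left(z + 2 z \left(-3 + z\right)\right) \left(3 + z\right) = \left(3 + z\right) \left(z + 2 z \left(-3 + z\right)\right)$)
$G J{\left(-7,-8 \right)} E{\left(j{\left(3 \right)} \right)} = - 18 \left(\left(-7\right) \left(-8\right)\right) \left(5 + 3\right) \left(-15 + \left(5 + 3\right) + 2 \left(5 + 3\right)^{2}\right) = \left(-18\right) 56 \cdot 8 \left(-15 + 8 + 2 \cdot 8^{2}\right) = - 1008 \cdot 8 \left(-15 + 8 + 2 \cdot 64\right) = - 1008 \cdot 8 \left(-15 + 8 + 128\right) = - 1008 \cdot 8 \cdot 121 = \left(-1008\right) 968 = -975744$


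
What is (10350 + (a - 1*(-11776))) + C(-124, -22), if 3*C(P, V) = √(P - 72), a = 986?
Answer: 23112 + 14*I/3 ≈ 23112.0 + 4.6667*I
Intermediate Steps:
C(P, V) = √(-72 + P)/3 (C(P, V) = √(P - 72)/3 = √(-72 + P)/3)
(10350 + (a - 1*(-11776))) + C(-124, -22) = (10350 + (986 - 1*(-11776))) + √(-72 - 124)/3 = (10350 + (986 + 11776)) + √(-196)/3 = (10350 + 12762) + (14*I)/3 = 23112 + 14*I/3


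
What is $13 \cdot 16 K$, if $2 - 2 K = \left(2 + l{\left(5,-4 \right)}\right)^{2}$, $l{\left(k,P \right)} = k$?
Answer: $-4888$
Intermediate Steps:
$K = - \frac{47}{2}$ ($K = 1 - \frac{\left(2 + 5\right)^{2}}{2} = 1 - \frac{7^{2}}{2} = 1 - \frac{49}{2} = - \frac{47}{2} \approx -23.5$)
$13 \cdot 16 K = 13 \cdot 16 \left(- \frac{47}{2}\right) = 208 \left(- \frac{47}{2}\right) = -4888$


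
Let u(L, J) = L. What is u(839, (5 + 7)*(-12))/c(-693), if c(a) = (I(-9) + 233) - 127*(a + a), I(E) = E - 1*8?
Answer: 839/176238 ≈ 0.0047606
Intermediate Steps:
I(E) = -8 + E (I(E) = E - 8 = -8 + E)
c(a) = 216 - 254*a (c(a) = ((-8 - 9) + 233) - 127*(a + a) = (-17 + 233) - 254*a = 216 - 254*a)
u(839, (5 + 7)*(-12))/c(-693) = 839/(216 - 254*(-693)) = 839/(216 + 176022) = 839/176238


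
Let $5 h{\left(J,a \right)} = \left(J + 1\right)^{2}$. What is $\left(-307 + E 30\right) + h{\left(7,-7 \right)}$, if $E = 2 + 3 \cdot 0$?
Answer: $- \frac{1171}{5} \approx -234.2$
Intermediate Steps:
$h{\left(J,a \right)} = \frac{\left(1 + J\right)^{2}}{5}$ ($h{\left(J,a \right)} = \frac{\left(J + 1\right)^{2}}{5} = \frac{\left(1 + J\right)^{2}}{5}$)
$E = 2$ ($E = 2 + 0 = 2$)
$\left(-307 + E 30\right) + h{\left(7,-7 \right)} = \left(-307 + 2 \cdot 30\right) + \frac{\left(1 + 7\right)^{2}}{5} = \left(-307 + 60\right) + \frac{8^{2}}{5} = -247 + \frac{1}{5} \cdot 64 = -247 + \frac{64}{5} = - \frac{1171}{5}$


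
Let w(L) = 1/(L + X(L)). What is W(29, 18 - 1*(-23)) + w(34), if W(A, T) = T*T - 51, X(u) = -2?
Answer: 52161/32 ≈ 1630.0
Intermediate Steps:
w(L) = 1/(-2 + L) (w(L) = 1/(L - 2) = 1/(-2 + L))
W(A, T) = -51 + T² (W(A, T) = T² - 51 = -51 + T²)
W(29, 18 - 1*(-23)) + w(34) = (-51 + (18 - 1*(-23))²) + 1/(-2 + 34) = (-51 + (18 + 23)²) + 1/32 = (-51 + 41²) + 1/32 = (-51 + 1681) + 1/32 = 1630 + 1/32 = 52161/32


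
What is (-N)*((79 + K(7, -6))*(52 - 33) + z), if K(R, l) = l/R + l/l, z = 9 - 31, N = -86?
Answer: 891992/7 ≈ 1.2743e+5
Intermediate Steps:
z = -22
K(R, l) = 1 + l/R (K(R, l) = l/R + 1 = 1 + l/R)
(-N)*((79 + K(7, -6))*(52 - 33) + z) = (-1*(-86))*((79 + (7 - 6)/7)*(52 - 33) - 22) = 86*((79 + (⅐)*1)*19 - 22) = 86*((79 + ⅐)*19 - 22) = 86*((554/7)*19 - 22) = 86*(10526/7 - 22) = 86*(10372/7) = 891992/7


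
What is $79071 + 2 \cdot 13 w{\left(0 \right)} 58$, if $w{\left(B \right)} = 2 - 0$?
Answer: $82087$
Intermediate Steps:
$w{\left(B \right)} = 2$ ($w{\left(B \right)} = 2 + 0 = 2$)
$79071 + 2 \cdot 13 w{\left(0 \right)} 58 = 79071 + 2 \cdot 13 \cdot 2 \cdot 58 = 79071 + 26 \cdot 2 \cdot 58 = 79071 + 52 \cdot 58 = 79071 + 3016 = 82087$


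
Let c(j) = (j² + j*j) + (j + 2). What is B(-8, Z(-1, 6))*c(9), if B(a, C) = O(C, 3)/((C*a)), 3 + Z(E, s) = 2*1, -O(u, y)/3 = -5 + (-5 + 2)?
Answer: 519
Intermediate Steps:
O(u, y) = 24 (O(u, y) = -3*(-5 + (-5 + 2)) = -3*(-5 - 3) = -3*(-8) = 24)
Z(E, s) = -1 (Z(E, s) = -3 + 2*1 = -3 + 2 = -1)
c(j) = 2 + j + 2*j² (c(j) = (j² + j²) + (2 + j) = 2*j² + (2 + j) = 2 + j + 2*j²)
B(a, C) = 24/(C*a) (B(a, C) = 24/((C*a)) = 24*(1/(C*a)) = 24/(C*a))
B(-8, Z(-1, 6))*c(9) = (24/(-1*(-8)))*(2 + 9 + 2*9²) = (24*(-1)*(-⅛))*(2 + 9 + 2*81) = 3*(2 + 9 + 162) = 3*173 = 519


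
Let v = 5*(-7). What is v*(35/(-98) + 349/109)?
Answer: -21705/218 ≈ -99.564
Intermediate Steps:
v = -35
v*(35/(-98) + 349/109) = -35*(35/(-98) + 349/109) = -35*(35*(-1/98) + 349*(1/109)) = -35*(-5/14 + 349/109) = -35*4341/1526 = -21705/218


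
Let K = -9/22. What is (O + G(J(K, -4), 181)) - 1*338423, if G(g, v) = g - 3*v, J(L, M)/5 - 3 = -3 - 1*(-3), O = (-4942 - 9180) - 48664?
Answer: -401737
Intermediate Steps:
K = -9/22 (K = -9*1/22 = -9/22 ≈ -0.40909)
O = -62786 (O = -14122 - 48664 = -62786)
J(L, M) = 15 (J(L, M) = 15 + 5*(-3 - 1*(-3)) = 15 + 5*(-3 + 3) = 15 + 5*0 = 15 + 0 = 15)
(O + G(J(K, -4), 181)) - 1*338423 = (-62786 + (15 - 3*181)) - 1*338423 = (-62786 + (15 - 543)) - 338423 = (-62786 - 528) - 338423 = -63314 - 338423 = -401737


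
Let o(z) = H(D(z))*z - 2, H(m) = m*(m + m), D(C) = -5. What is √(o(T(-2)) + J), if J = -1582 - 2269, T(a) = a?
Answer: I*√3953 ≈ 62.873*I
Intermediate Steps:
J = -3851
H(m) = 2*m² (H(m) = m*(2*m) = 2*m²)
o(z) = -2 + 50*z (o(z) = (2*(-5)²)*z - 2 = (2*25)*z - 2 = 50*z - 2 = -2 + 50*z)
√(o(T(-2)) + J) = √((-2 + 50*(-2)) - 3851) = √((-2 - 100) - 3851) = √(-102 - 3851) = √(-3953) = I*√3953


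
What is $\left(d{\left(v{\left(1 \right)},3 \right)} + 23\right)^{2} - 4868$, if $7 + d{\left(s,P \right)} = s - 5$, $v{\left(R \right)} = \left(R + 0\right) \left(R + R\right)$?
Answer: $-4699$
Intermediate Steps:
$v{\left(R \right)} = 2 R^{2}$ ($v{\left(R \right)} = R 2 R = 2 R^{2}$)
$d{\left(s,P \right)} = -12 + s$ ($d{\left(s,P \right)} = -7 + \left(s - 5\right) = -7 + \left(-5 + s\right) = -12 + s$)
$\left(d{\left(v{\left(1 \right)},3 \right)} + 23\right)^{2} - 4868 = \left(\left(-12 + 2 \cdot 1^{2}\right) + 23\right)^{2} - 4868 = \left(\left(-12 + 2 \cdot 1\right) + 23\right)^{2} - 4868 = \left(\left(-12 + 2\right) + 23\right)^{2} - 4868 = \left(-10 + 23\right)^{2} - 4868 = 13^{2} - 4868 = 169 - 4868 = -4699$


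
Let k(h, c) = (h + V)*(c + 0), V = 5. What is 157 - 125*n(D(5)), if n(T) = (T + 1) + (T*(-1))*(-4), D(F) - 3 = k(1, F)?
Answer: -20593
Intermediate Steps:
k(h, c) = c*(5 + h) (k(h, c) = (h + 5)*(c + 0) = (5 + h)*c = c*(5 + h))
D(F) = 3 + 6*F (D(F) = 3 + F*(5 + 1) = 3 + F*6 = 3 + 6*F)
n(T) = 1 + 5*T (n(T) = (1 + T) - T*(-4) = (1 + T) + 4*T = 1 + 5*T)
157 - 125*n(D(5)) = 157 - 125*(1 + 5*(3 + 6*5)) = 157 - 125*(1 + 5*(3 + 30)) = 157 - 125*(1 + 5*33) = 157 - 125*(1 + 165) = 157 - 125*166 = 157 - 20750 = -20593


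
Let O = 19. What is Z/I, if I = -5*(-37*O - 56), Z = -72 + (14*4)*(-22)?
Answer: -1304/3795 ≈ -0.34361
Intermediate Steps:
Z = -1304 (Z = -72 + 56*(-22) = -72 - 1232 = -1304)
I = 3795 (I = -5*(-37*19 - 56) = -5*(-703 - 56) = -5*(-759) = 3795)
Z/I = -1304/3795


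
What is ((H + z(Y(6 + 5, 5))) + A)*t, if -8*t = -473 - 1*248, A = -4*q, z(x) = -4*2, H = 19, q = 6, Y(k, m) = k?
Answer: -9373/8 ≈ -1171.6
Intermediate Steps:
z(x) = -8
A = -24 (A = -4*6 = -24)
t = 721/8 (t = -(-473 - 1*248)/8 = -(-473 - 248)/8 = -⅛*(-721) = 721/8 ≈ 90.125)
((H + z(Y(6 + 5, 5))) + A)*t = ((19 - 8) - 24)*(721/8) = (11 - 24)*(721/8) = -13*721/8 = -9373/8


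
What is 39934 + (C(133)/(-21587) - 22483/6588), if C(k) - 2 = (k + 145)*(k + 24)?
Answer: 5678447146159/142215156 ≈ 39929.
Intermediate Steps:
C(k) = 2 + (24 + k)*(145 + k) (C(k) = 2 + (k + 145)*(k + 24) = 2 + (145 + k)*(24 + k) = 2 + (24 + k)*(145 + k))
39934 + (C(133)/(-21587) - 22483/6588) = 39934 + ((3482 + 133² + 169*133)/(-21587) - 22483/6588) = 39934 + ((3482 + 17689 + 22477)*(-1/21587) - 22483*1/6588) = 39934 + (43648*(-1/21587) - 22483/6588) = 39934 + (-43648/21587 - 22483/6588) = 39934 - 772893545/142215156 = 5678447146159/142215156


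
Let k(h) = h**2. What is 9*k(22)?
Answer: 4356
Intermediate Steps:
9*k(22) = 9*22**2 = 9*484 = 4356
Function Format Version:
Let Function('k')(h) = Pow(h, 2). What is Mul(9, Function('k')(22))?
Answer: 4356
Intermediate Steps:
Mul(9, Function('k')(22)) = Mul(9, Pow(22, 2)) = Mul(9, 484) = 4356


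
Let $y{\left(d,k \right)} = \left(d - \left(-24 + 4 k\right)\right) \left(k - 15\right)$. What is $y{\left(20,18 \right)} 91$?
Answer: $-7644$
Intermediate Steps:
$y{\left(d,k \right)} = \left(-15 + k\right) \left(24 + d - 4 k\right)$ ($y{\left(d,k \right)} = \left(d - \left(-24 + 4 k\right)\right) \left(-15 + k\right) = \left(24 + d - 4 k\right) \left(-15 + k\right) = \left(-15 + k\right) \left(24 + d - 4 k\right)$)
$y{\left(20,18 \right)} 91 = \left(-360 - 300 - 4 \cdot 18^{2} + 84 \cdot 18 + 20 \cdot 18\right) 91 = \left(-360 - 300 - 1296 + 1512 + 360\right) 91 = \left(-84\right) 91 = -7644$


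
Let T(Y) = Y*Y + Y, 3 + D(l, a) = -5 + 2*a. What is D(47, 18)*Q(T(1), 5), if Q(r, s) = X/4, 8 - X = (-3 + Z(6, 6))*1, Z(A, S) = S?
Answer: 35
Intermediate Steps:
D(l, a) = -8 + 2*a (D(l, a) = -3 + (-5 + 2*a) = -8 + 2*a)
X = 5 (X = 8 - (-3 + 6) = 8 - 3 = 5)
T(Y) = Y + Y² (T(Y) = Y² + Y = Y + Y²)
Q(r, s) = 5/4
D(47, 18)*Q(T(1), 5) = (-8 + 2*18)*(5/4) = (-8 + 36)*(5/4) = 28*(5/4) = 35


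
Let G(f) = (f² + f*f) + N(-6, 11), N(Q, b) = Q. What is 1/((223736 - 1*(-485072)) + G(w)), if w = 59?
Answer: 1/715764 ≈ 1.3971e-6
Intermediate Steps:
G(f) = -6 + 2*f² (G(f) = (f² + f*f) - 6 = (f² + f²) - 6 = 2*f² - 6 = -6 + 2*f²)
1/((223736 - 1*(-485072)) + G(w)) = 1/((223736 - 1*(-485072)) + (-6 + 2*59²)) = 1/((223736 + 485072) + (-6 + 2*3481)) = 1/(708808 + (-6 + 6962)) = 1/(708808 + 6956) = 1/715764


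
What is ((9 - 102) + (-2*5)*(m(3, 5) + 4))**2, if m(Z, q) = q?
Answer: 33489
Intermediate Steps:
((9 - 102) + (-2*5)*(m(3, 5) + 4))**2 = ((9 - 102) + (-2*5)*(5 + 4))**2 = (-93 - 10*9)**2 = (-93 - 90)**2 = (-183)**2 = 33489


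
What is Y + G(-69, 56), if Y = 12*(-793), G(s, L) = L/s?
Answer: -656660/69 ≈ -9516.8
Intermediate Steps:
Y = -9516
Y + G(-69, 56) = -9516 + 56/(-69) = -9516 + 56*(-1/69) = -9516 - 56/69 = -656660/69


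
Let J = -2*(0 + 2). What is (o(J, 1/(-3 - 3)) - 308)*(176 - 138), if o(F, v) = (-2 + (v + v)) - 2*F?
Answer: -34466/3 ≈ -11489.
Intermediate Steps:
J = -4 (J = -2*2 = -4)
o(F, v) = -2 - 2*F + 2*v (o(F, v) = (-2 + 2*v) - 2*F = -2 - 2*F + 2*v)
(o(J, 1/(-3 - 3)) - 308)*(176 - 138) = ((-2 - 2*(-4) + 2/(-3 - 3)) - 308)*(176 - 138) = ((-2 + 8 + 2/(-6)) - 308)*38 = ((-2 + 8 + 2*(-⅙)) - 308)*38 = ((-2 + 8 - ⅓) - 308)*38 = (17/3 - 308)*38 = -907/3*38 = -34466/3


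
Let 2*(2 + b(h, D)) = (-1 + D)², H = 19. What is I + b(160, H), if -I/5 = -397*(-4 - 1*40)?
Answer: -87180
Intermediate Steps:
b(h, D) = -2 + (-1 + D)²/2
I = -87340 (I = -(-1985)*(-4 - 1*40) = -(-1985)*(-4 - 40) = -(-1985)*(-44) = -5*17468 = -87340)
I + b(160, H) = -87340 + (-2 + (-1 + 19)²/2) = -87340 + (-2 + (½)*18²) = -87340 + (-2 + (½)*324) = -87340 + (-2 + 162) = -87340 + 160 = -87180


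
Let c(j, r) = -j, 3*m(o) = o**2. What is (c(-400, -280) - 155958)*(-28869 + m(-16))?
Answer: 13432588858/3 ≈ 4.4775e+9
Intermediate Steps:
m(o) = o**2/3
(c(-400, -280) - 155958)*(-28869 + m(-16)) = (-1*(-400) - 155958)*(-28869 + (1/3)*(-16)**2) = (400 - 155958)*(-28869 + (1/3)*256) = -155558*(-28869 + 256/3) = -155558*(-86351/3) = 13432588858/3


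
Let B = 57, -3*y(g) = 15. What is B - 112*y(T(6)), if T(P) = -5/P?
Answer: 617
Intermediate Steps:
y(g) = -5 (y(g) = -⅓*15 = -5)
B - 112*y(T(6)) = 57 - 112*(-5) = 57 + 560 = 617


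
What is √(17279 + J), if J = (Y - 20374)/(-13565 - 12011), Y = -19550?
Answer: √706485253358/6394 ≈ 131.46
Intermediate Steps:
J = 9981/6394 (J = (-19550 - 20374)/(-13565 - 12011) = -39924/(-25576) = -39924*(-1/25576) = 9981/6394 ≈ 1.5610)
√(17279 + J) = √(17279 + 9981/6394) = √(110491907/6394) = √706485253358/6394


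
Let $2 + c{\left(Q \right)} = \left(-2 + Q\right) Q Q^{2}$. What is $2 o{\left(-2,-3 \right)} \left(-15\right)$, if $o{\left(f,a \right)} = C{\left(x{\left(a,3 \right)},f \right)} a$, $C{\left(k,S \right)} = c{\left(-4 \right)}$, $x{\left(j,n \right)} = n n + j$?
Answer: $34380$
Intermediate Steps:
$x{\left(j,n \right)} = j + n^{2}$ ($x{\left(j,n \right)} = n^{2} + j = j + n^{2}$)
$c{\left(Q \right)} = -2 + Q^{3} \left(-2 + Q\right)$ ($c{\left(Q \right)} = -2 + \left(-2 + Q\right) Q Q^{2} = -2 + Q \left(-2 + Q\right) Q^{2} = -2 + Q^{3} \left(-2 + Q\right)$)
$C{\left(k,S \right)} = 382$ ($C{\left(k,S \right)} = -2 + \left(-4\right)^{4} - 2 \left(-4\right)^{3} = -2 + 256 - -128 = -2 + 256 + 128 = 382$)
$o{\left(f,a \right)} = 382 a$
$2 o{\left(-2,-3 \right)} \left(-15\right) = 2 \cdot 382 \left(-3\right) \left(-15\right) = 2 \left(-1146\right) \left(-15\right) = \left(-2292\right) \left(-15\right) = 34380$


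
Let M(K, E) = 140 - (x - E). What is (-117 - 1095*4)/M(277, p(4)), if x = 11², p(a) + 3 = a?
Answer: -4497/20 ≈ -224.85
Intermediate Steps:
p(a) = -3 + a
x = 121
M(K, E) = 19 + E (M(K, E) = 140 - (121 - E) = 140 + (-121 + E) = 19 + E)
(-117 - 1095*4)/M(277, p(4)) = (-117 - 1095*4)/(19 + (-3 + 4)) = (-117 - 73*60)/(19 + 1) = (-117 - 4380)/20 = -4497*1/20 = -4497/20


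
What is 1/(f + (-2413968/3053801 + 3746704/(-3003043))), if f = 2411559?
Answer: 9170695716443/22115655100311438109 ≈ 4.1467e-7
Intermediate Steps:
1/(f + (-2413968/3053801 + 3746704/(-3003043))) = 1/(2411559 + (-2413968/3053801 + 3746704/(-3003043))) = 1/(2411559 + (-2413968*1/3053801 + 3746704*(-1/3003043))) = 1/(2411559 + (-2413968/3053801 - 3746704/3003043)) = 1/(2411559 - 18690938126528/9170695716443) = 1/(22115655100311438109/9170695716443) = 9170695716443/22115655100311438109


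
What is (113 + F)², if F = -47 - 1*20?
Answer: 2116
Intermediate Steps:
F = -67 (F = -47 - 20 = -67)
(113 + F)² = (113 - 67)² = 46² = 2116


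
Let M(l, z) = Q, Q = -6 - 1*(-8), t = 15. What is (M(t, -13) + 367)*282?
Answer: 104058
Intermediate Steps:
Q = 2 (Q = -6 + 8 = 2)
M(l, z) = 2
(M(t, -13) + 367)*282 = (2 + 367)*282 = 369*282 = 104058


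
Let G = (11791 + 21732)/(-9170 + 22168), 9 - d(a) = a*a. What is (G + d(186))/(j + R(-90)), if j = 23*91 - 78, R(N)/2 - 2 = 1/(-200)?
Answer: -22476415150/1312141601 ≈ -17.130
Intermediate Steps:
d(a) = 9 - a² (d(a) = 9 - a*a = 9 - a²)
R(N) = 399/100 (R(N) = 4 + 2/(-200) = 4 + 2*(-1/200) = 4 - 1/100 = 399/100)
j = 2015 (j = 2093 - 78 = 2015)
G = 33523/12998 ≈ 2.5791
(G + d(186))/(j + R(-90)) = (33523/12998 + (9 - 1*186²))/(2015 + 399/100) = (33523/12998 + (9 - 1*34596))/(201899/100) = (33523/12998 + (9 - 34596))*(100/201899) = (33523/12998 - 34587)*(100/201899) = -449528303/12998*100/201899 = -22476415150/1312141601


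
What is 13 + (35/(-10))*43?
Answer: -275/2 ≈ -137.50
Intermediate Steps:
13 + (35/(-10))*43 = 13 + (35*(-1/10))*43 = 13 - 7/2*43 = 13 - 301/2 = -275/2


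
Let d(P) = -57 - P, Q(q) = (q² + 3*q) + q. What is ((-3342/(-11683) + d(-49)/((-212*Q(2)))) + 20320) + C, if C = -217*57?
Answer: 29540581933/3715194 ≈ 7951.3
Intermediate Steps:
Q(q) = q² + 4*q
C = -12369
((-3342/(-11683) + d(-49)/((-212*Q(2)))) + 20320) + C = ((-3342/(-11683) + (-57 - 1*(-49))/((-424*(4 + 2)))) + 20320) - 12369 = ((-3342*(-1/11683) + (-57 + 49)/((-424*6))) + 20320) - 12369 = ((3342/11683 - 8/((-212*12))) + 20320) - 12369 = ((3342/11683 - 8/(-2544)) + 20320) - 12369 = ((3342/11683 - 8*(-1/2544)) + 20320) - 12369 = ((3342/11683 + 1/318) + 20320) - 12369 = (1074439/3715194 + 20320) - 12369 = 75493816519/3715194 - 12369 = 29540581933/3715194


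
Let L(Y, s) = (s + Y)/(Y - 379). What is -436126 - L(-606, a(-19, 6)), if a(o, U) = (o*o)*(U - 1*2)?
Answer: -429583272/985 ≈ -4.3613e+5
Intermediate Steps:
a(o, U) = o²*(-2 + U) (a(o, U) = o²*(U - 2) = o²*(-2 + U))
L(Y, s) = (Y + s)/(-379 + Y)
-436126 - L(-606, a(-19, 6)) = -436126 - (-606 + (-19)²*(-2 + 6))/(-379 - 606) = -436126 - (-606 + 361*4)/(-985) = -436126 - (-1)*(-606 + 1444)/985 = -436126 - (-1)*838/985 = -436126 - 1*(-838/985) = -436126 + 838/985 = -429583272/985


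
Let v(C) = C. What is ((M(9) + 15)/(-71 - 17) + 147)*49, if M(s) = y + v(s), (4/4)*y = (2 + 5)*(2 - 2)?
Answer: 79086/11 ≈ 7189.6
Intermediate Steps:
y = 0 (y = (2 + 5)*(2 - 2) = 7*0 = 0)
M(s) = s (M(s) = 0 + s = s)
((M(9) + 15)/(-71 - 17) + 147)*49 = ((9 + 15)/(-71 - 17) + 147)*49 = (24/(-88) + 147)*49 = (24*(-1/88) + 147)*49 = (-3/11 + 147)*49 = (1614/11)*49 = 79086/11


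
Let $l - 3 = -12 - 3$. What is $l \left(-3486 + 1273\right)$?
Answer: $26556$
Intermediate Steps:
$l = -12$ ($l = 3 - 15 = -12$)
$l \left(-3486 + 1273\right) = - 12 \left(-3486 + 1273\right) = \left(-12\right) \left(-2213\right) = 26556$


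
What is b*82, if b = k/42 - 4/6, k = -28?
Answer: -328/3 ≈ -109.33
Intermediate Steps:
b = -4/3 (b = -28/42 - 4/6 = -28*1/42 - 4*⅙ = -⅔ - ⅔ = -4/3 ≈ -1.3333)
b*82 = -4/3*82 = -328/3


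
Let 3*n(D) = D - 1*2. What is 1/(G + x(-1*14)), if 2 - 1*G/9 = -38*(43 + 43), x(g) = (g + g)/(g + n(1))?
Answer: 43/1265574 ≈ 3.3977e-5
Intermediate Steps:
n(D) = -⅔ + D/3 (n(D) = (D - 1*2)/3 = (D - 2)/3 = (-2 + D)/3 = -⅔ + D/3)
x(g) = 2*g/(-⅓ + g) (x(g) = (g + g)/(g + (-⅔ + (⅓)*1)) = (2*g)/(g + (-⅔ + ⅓)) = (2*g)/(g - ⅓) = (2*g)/(-⅓ + g) = 2*g/(-⅓ + g))
G = 29430 (G = 18 - (-342)*(43 + 43) = 18 - (-342)*86 = 18 - 9*(-3268) = 18 + 29412 = 29430)
1/(G + x(-1*14)) = 1/(29430 + 6*(-1*14)/(-1 + 3*(-1*14))) = 1/(29430 + 6*(-14)/(-1 + 3*(-14))) = 1/(29430 + 6*(-14)/(-1 - 42)) = 1/(29430 + 6*(-14)/(-43)) = 1/(29430 + 6*(-14)*(-1/43)) = 1/(29430 + 84/43) = 1/(1265574/43) = 43/1265574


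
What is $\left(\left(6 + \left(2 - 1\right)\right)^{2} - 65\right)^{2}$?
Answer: $256$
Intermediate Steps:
$\left(\left(6 + \left(2 - 1\right)\right)^{2} - 65\right)^{2} = \left(\left(6 + 1\right)^{2} - 65\right)^{2} = \left(7^{2} - 65\right)^{2} = \left(49 - 65\right)^{2} = \left(-16\right)^{2} = 256$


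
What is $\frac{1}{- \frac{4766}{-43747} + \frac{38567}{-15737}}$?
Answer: $- \frac{688446539}{1612188007} \approx -0.42703$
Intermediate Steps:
$\frac{1}{- \frac{4766}{-43747} + \frac{38567}{-15737}} = \frac{1}{\left(-4766\right) \left(- \frac{1}{43747}\right) + 38567 \left(- \frac{1}{15737}\right)} = \frac{1}{\frac{4766}{43747} - \frac{38567}{15737}} = \frac{1}{- \frac{1612188007}{688446539}} = - \frac{688446539}{1612188007}$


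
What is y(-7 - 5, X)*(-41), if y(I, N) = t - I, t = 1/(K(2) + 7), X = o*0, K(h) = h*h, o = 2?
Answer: -5453/11 ≈ -495.73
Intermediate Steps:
K(h) = h**2
X = 0 (X = 2*0 = 0)
t = 1/11 (t = 1/(2**2 + 7) = 1/(4 + 7) = 1/11 ≈ 0.090909)
y(I, N) = 1/11 - I
y(-7 - 5, X)*(-41) = (1/11 - (-7 - 5))*(-41) = (1/11 - 1*(-12))*(-41) = (1/11 + 12)*(-41) = (133/11)*(-41) = -5453/11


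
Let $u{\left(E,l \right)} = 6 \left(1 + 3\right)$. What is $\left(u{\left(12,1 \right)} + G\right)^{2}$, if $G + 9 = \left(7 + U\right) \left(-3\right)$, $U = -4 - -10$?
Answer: $576$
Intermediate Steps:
$U = 6$ ($U = -4 + 10 = 6$)
$u{\left(E,l \right)} = 24$ ($u{\left(E,l \right)} = 6 \cdot 4 = 24$)
$G = -48$ ($G = -9 + \left(7 + 6\right) \left(-3\right) = -9 + 13 \left(-3\right) = -9 - 39 = -48$)
$\left(u{\left(12,1 \right)} + G\right)^{2} = \left(24 - 48\right)^{2} = \left(-24\right)^{2} = 576$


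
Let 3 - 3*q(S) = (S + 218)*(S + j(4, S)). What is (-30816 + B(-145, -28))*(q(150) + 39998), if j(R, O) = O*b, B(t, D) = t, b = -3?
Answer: -2377773839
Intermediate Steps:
j(R, O) = -3*O (j(R, O) = O*(-3) = -3*O)
q(S) = 1 + 2*S*(218 + S)/3 (q(S) = 1 - (S + 218)*(S - 3*S)/3 = 1 - (218 + S)*(-2*S)/3 = 1 - (-2)*S*(218 + S)/3 = 1 + 2*S*(218 + S)/3)
(-30816 + B(-145, -28))*(q(150) + 39998) = (-30816 - 145)*((1 + (2/3)*150**2 + (436/3)*150) + 39998) = -30961*((1 + (2/3)*22500 + 21800) + 39998) = -30961*((1 + 15000 + 21800) + 39998) = -30961*(36801 + 39998) = -30961*76799 = -2377773839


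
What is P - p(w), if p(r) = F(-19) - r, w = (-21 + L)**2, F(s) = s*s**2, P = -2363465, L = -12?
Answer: -2355517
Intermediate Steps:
F(s) = s**3
w = 1089 (w = (-21 - 12)**2 = (-33)**2 = 1089)
p(r) = -6859 - r (p(r) = (-19)**3 - r = -6859 - r)
P - p(w) = -2363465 - (-6859 - 1*1089) = -2363465 - (-6859 - 1089) = -2363465 - 1*(-7948) = -2363465 + 7948 = -2355517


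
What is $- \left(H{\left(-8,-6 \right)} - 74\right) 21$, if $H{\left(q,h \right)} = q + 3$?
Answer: $1659$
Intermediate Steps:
$H{\left(q,h \right)} = 3 + q$
$- \left(H{\left(-8,-6 \right)} - 74\right) 21 = - \left(\left(3 - 8\right) - 74\right) 21 = - \left(-5 - 74\right) 21 = - \left(-79\right) 21 = \left(-1\right) \left(-1659\right) = 1659$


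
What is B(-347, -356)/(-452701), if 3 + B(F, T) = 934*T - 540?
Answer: 333047/452701 ≈ 0.73569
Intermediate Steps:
B(F, T) = -543 + 934*T (B(F, T) = -3 + (934*T - 540) = -3 + (-540 + 934*T) = -543 + 934*T)
B(-347, -356)/(-452701) = (-543 + 934*(-356))/(-452701) = (-543 - 332504)*(-1/452701) = -333047*(-1/452701) = 333047/452701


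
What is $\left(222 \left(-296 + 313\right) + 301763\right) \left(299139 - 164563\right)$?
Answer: $41117947312$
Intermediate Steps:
$\left(222 \left(-296 + 313\right) + 301763\right) \left(299139 - 164563\right) = \left(222 \cdot 17 + 301763\right) \left(299139 + \left(-242253 + 77690\right)\right) = \left(3774 + 301763\right) \left(299139 - 164563\right) = 305537 \cdot 134576 = 41117947312$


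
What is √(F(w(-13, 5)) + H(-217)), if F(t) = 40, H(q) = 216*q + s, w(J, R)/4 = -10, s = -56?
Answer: 2*I*√11722 ≈ 216.54*I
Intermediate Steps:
w(J, R) = -40 (w(J, R) = 4*(-10) = -40)
H(q) = -56 + 216*q (H(q) = 216*q - 56 = -56 + 216*q)
√(F(w(-13, 5)) + H(-217)) = √(40 + (-56 + 216*(-217))) = √(40 + (-56 - 46872)) = √(40 - 46928) = √(-46888) = 2*I*√11722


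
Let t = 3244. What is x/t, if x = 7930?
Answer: 3965/1622 ≈ 2.4445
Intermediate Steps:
x/t = 7930/3244 = 7930*(1/3244) = 3965/1622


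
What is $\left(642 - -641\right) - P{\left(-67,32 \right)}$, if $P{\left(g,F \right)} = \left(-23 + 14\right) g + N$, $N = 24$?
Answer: $656$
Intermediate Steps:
$P{\left(g,F \right)} = 24 - 9 g$ ($P{\left(g,F \right)} = \left(-23 + 14\right) g + 24 = - 9 g + 24 = 24 - 9 g$)
$\left(642 - -641\right) - P{\left(-67,32 \right)} = \left(642 - -641\right) - \left(24 - -603\right) = \left(642 + 641\right) - \left(24 + 603\right) = 1283 - 627 = 656$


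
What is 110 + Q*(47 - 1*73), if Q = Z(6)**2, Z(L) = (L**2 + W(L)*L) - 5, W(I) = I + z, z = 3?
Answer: -187740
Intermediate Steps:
W(I) = 3 + I (W(I) = I + 3 = 3 + I)
Z(L) = -5 + L**2 + L*(3 + L) (Z(L) = (L**2 + (3 + L)*L) - 5 = (L**2 + L*(3 + L)) - 5 = -5 + L**2 + L*(3 + L))
Q = 7225 (Q = (-5 + 6**2 + 6*(3 + 6))**2 = (-5 + 36 + 6*9)**2 = (-5 + 36 + 54)**2 = 85**2 = 7225)
110 + Q*(47 - 1*73) = 110 + 7225*(47 - 1*73) = 110 + 7225*(47 - 73) = 110 + 7225*(-26) = 110 - 187850 = -187740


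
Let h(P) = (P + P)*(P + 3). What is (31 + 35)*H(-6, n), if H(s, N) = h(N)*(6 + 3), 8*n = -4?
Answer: -1485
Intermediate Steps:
h(P) = 2*P*(3 + P) (h(P) = (2*P)*(3 + P) = 2*P*(3 + P))
n = -½ (n = (⅛)*(-4) = -½ ≈ -0.50000)
H(s, N) = 18*N*(3 + N) (H(s, N) = (2*N*(3 + N))*(6 + 3) = (2*N*(3 + N))*9 = 18*N*(3 + N))
(31 + 35)*H(-6, n) = (31 + 35)*(18*(-½)*(3 - ½)) = 66*(18*(-½)*(5/2)) = 66*(-45/2) = -1485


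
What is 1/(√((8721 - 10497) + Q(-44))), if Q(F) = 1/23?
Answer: -I*√939481/40847 ≈ -0.023729*I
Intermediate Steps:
Q(F) = 1/23
1/(√((8721 - 10497) + Q(-44))) = 1/(√((8721 - 10497) + 1/23)) = 1/(√(-1776 + 1/23)) = 1/(√(-40847/23)) = 1/(I*√939481/23) = -I*√939481/40847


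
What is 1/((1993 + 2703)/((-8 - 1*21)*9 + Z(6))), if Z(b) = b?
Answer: -255/4696 ≈ -0.054302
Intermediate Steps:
1/((1993 + 2703)/((-8 - 1*21)*9 + Z(6))) = 1/((1993 + 2703)/((-8 - 1*21)*9 + 6)) = 1/(4696/((-8 - 21)*9 + 6)) = 1/(4696/(-29*9 + 6)) = 1/(4696/(-261 + 6)) = 1/(4696/(-255)) = 1/(4696*(-1/255)) = 1/(-4696/255) = -255/4696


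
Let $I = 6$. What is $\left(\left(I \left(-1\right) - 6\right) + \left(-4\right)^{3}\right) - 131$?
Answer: $-207$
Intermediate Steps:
$\left(\left(I \left(-1\right) - 6\right) + \left(-4\right)^{3}\right) - 131 = \left(\left(6 \left(-1\right) - 6\right) + \left(-4\right)^{3}\right) - 131 = \left(\left(-6 - 6\right) - 64\right) - 131 = \left(-12 - 64\right) - 131 = -76 - 131 = -207$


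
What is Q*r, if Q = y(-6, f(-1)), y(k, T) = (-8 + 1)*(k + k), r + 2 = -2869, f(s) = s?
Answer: -241164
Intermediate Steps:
r = -2871 (r = -2 - 2869 = -2871)
y(k, T) = -14*k
Q = 84 (Q = -14*(-6) = 84)
Q*r = 84*(-2871) = -241164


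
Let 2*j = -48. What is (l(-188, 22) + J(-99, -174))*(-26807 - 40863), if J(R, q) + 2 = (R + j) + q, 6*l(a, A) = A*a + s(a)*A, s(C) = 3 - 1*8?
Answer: 204363400/3 ≈ 6.8121e+7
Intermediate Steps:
s(C) = -5 (s(C) = 3 - 8 = -5)
l(a, A) = -5*A/6 + A*a/6 (l(a, A) = (A*a - 5*A)/6 = (-5*A + A*a)/6 = -5*A/6 + A*a/6)
j = -24 (j = (1/2)*(-48) = -24)
J(R, q) = -26 + R + q (J(R, q) = -2 + ((R - 24) + q) = -2 + ((-24 + R) + q) = -2 + (-24 + R + q) = -26 + R + q)
(l(-188, 22) + J(-99, -174))*(-26807 - 40863) = ((1/6)*22*(-5 - 188) + (-26 - 99 - 174))*(-26807 - 40863) = ((1/6)*22*(-193) - 299)*(-67670) = (-2123/3 - 299)*(-67670) = -3020/3*(-67670) = 204363400/3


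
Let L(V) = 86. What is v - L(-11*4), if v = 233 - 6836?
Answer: -6689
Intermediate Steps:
v = -6603
v - L(-11*4) = -6603 - 1*86 = -6603 - 86 = -6689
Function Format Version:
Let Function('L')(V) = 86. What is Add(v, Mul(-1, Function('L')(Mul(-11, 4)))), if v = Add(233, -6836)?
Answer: -6689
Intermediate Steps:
v = -6603
Add(v, Mul(-1, Function('L')(Mul(-11, 4)))) = Add(-6603, Mul(-1, 86)) = Add(-6603, -86) = -6689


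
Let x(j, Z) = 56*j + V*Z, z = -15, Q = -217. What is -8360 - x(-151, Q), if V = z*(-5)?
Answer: 16371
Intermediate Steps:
V = 75 (V = -15*(-5) = 75)
x(j, Z) = 56*j + 75*Z
-8360 - x(-151, Q) = -8360 - (56*(-151) + 75*(-217)) = -8360 - (-8456 - 16275) = -8360 - 1*(-24731) = -8360 + 24731 = 16371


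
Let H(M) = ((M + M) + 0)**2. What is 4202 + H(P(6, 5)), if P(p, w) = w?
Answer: 4302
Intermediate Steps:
H(M) = 4*M**2 (H(M) = (2*M + 0)**2 = (2*M)**2 = 4*M**2)
4202 + H(P(6, 5)) = 4202 + 4*5**2 = 4202 + 4*25 = 4202 + 100 = 4302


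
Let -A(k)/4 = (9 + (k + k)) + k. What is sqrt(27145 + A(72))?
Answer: sqrt(26245) ≈ 162.00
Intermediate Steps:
A(k) = -36 - 12*k (A(k) = -4*((9 + (k + k)) + k) = -4*((9 + 2*k) + k) = -4*(9 + 3*k) = -36 - 12*k)
sqrt(27145 + A(72)) = sqrt(27145 + (-36 - 12*72)) = sqrt(27145 + (-36 - 864)) = sqrt(27145 - 900) = sqrt(26245)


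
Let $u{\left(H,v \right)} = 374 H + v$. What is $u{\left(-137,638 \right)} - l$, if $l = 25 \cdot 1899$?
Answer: $-98075$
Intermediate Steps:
$l = 47475$
$u{\left(H,v \right)} = v + 374 H$
$u{\left(-137,638 \right)} - l = \left(638 + 374 \left(-137\right)\right) - 47475 = \left(638 - 51238\right) - 47475 = -50600 - 47475 = -98075$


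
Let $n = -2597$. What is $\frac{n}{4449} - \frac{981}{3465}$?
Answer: $- \frac{1484786}{1712865} \approx -0.86684$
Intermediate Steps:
$\frac{n}{4449} - \frac{981}{3465} = - \frac{2597}{4449} - \frac{981}{3465} = \left(-2597\right) \frac{1}{4449} - \frac{109}{385} = - \frac{2597}{4449} - \frac{109}{385} = - \frac{1484786}{1712865}$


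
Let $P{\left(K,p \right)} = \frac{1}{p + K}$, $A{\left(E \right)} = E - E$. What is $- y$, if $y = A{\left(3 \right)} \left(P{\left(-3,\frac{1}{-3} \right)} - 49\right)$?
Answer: $0$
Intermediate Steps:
$A{\left(E \right)} = 0$
$P{\left(K,p \right)} = \frac{1}{K + p}$
$y = 0$ ($y = 0 \left(\frac{1}{-3 + \frac{1}{-3}} - 49\right) = 0 \left(\frac{1}{-3 - \frac{1}{3}} - 49\right) = 0 \left(\frac{1}{- \frac{10}{3}} - 49\right) = 0 \left(- \frac{3}{10} - 49\right) = 0 \left(- \frac{493}{10}\right) = 0$)
$- y = \left(-1\right) 0 = 0$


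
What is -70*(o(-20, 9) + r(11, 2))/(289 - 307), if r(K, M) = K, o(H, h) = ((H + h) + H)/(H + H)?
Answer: 1099/24 ≈ 45.792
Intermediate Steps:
o(H, h) = (h + 2*H)/(2*H) (o(H, h) = (h + 2*H)/((2*H)) = (h + 2*H)*(1/(2*H)) = (h + 2*H)/(2*H))
-70*(o(-20, 9) + r(11, 2))/(289 - 307) = -70*((-20 + (1/2)*9)/(-20) + 11)/(289 - 307) = -70*(-(-20 + 9/2)/20 + 11)/(-18) = -70*(-1/20*(-31/2) + 11)*(-1)/18 = -70*(31/40 + 11)*(-1)/18 = -3297*(-1)/(4*18) = -70*(-157/240) = 1099/24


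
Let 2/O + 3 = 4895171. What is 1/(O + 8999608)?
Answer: 2447584/22027296547073 ≈ 1.1112e-7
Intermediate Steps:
O = 1/2447584 (O = 2/(-3 + 4895171) = 2/4895168 = 2*(1/4895168) = 1/2447584 ≈ 4.0857e-7)
1/(O + 8999608) = 1/(1/2447584 + 8999608) = 1/(22027296547073/2447584) = 2447584/22027296547073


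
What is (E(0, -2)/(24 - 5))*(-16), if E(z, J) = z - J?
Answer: -32/19 ≈ -1.6842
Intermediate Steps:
(E(0, -2)/(24 - 5))*(-16) = ((0 - 1*(-2))/(24 - 5))*(-16) = ((0 + 2)/19)*(-16) = ((1/19)*2)*(-16) = (2/19)*(-16) = -32/19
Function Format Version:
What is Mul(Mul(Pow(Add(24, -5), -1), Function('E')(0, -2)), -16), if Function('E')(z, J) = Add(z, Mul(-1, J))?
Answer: Rational(-32, 19) ≈ -1.6842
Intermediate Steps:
Mul(Mul(Pow(Add(24, -5), -1), Function('E')(0, -2)), -16) = Mul(Mul(Pow(Add(24, -5), -1), Add(0, Mul(-1, -2))), -16) = Mul(Mul(Pow(19, -1), Add(0, 2)), -16) = Mul(Mul(Rational(1, 19), 2), -16) = Mul(Rational(2, 19), -16) = Rational(-32, 19)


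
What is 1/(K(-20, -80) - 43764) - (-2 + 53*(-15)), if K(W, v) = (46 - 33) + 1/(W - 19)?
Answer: 1359913091/1706290 ≈ 797.00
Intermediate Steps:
K(W, v) = 13 + 1/(-19 + W)
1/(K(-20, -80) - 43764) - (-2 + 53*(-15)) = 1/((-246 + 13*(-20))/(-19 - 20) - 43764) - (-2 + 53*(-15)) = 1/((-246 - 260)/(-39) - 43764) - (-2 - 795) = 1/(-1/39*(-506) - 43764) - 1*(-797) = 1/(506/39 - 43764) + 797 = 1/(-1706290/39) + 797 = -39/1706290 + 797 = 1359913091/1706290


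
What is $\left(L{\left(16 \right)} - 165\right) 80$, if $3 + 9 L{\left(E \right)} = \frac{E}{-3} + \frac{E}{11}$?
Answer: $- \frac{3938560}{297} \approx -13261.0$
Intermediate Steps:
$L{\left(E \right)} = - \frac{1}{3} - \frac{8 E}{297}$ ($L{\left(E \right)} = - \frac{1}{3} + \frac{\frac{E}{-3} + \frac{E}{11}}{9} = - \frac{1}{3} + \frac{E \left(- \frac{1}{3}\right) + E \frac{1}{11}}{9} = - \frac{1}{3} + \frac{- \frac{E}{3} + \frac{E}{11}}{9} = - \frac{1}{3} + \frac{\left(- \frac{8}{33}\right) E}{9} = - \frac{1}{3} - \frac{8 E}{297}$)
$\left(L{\left(16 \right)} - 165\right) 80 = \left(\left(- \frac{1}{3} - \frac{128}{297}\right) - 165\right) 80 = \left(- \frac{227}{297} - 165\right) 80 = \left(- \frac{49232}{297}\right) 80 = - \frac{3938560}{297}$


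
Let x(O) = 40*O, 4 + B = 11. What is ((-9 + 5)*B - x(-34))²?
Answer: 1774224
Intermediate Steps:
B = 7 (B = -4 + 11 = 7)
((-9 + 5)*B - x(-34))² = ((-9 + 5)*7 - 40*(-34))² = (-4*7 - 1*(-1360))² = (-28 + 1360)² = 1332² = 1774224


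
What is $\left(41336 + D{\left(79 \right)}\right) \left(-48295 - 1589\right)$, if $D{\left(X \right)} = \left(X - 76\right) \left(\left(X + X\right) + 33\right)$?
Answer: $-2090588556$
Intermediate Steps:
$D{\left(X \right)} = \left(-76 + X\right) \left(33 + 2 X\right)$ ($D{\left(X \right)} = \left(-76 + X\right) \left(2 X + 33\right) = \left(-76 + X\right) \left(33 + 2 X\right)$)
$\left(41336 + D{\left(79 \right)}\right) \left(-48295 - 1589\right) = \left(41336 - \left(11909 - 12482\right)\right) \left(-48295 - 1589\right) = \left(41336 - -573\right) \left(-49884\right) = \left(41336 + 573\right) \left(-49884\right) = 41909 \left(-49884\right) = -2090588556$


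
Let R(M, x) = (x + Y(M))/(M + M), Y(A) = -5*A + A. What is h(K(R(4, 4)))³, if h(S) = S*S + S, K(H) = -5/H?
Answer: 2197000/729 ≈ 3013.7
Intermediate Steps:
Y(A) = -4*A
R(M, x) = (x - 4*M)/(2*M) (R(M, x) = (x - 4*M)/(M + M) = (x - 4*M)/((2*M)) = (x - 4*M)*(1/(2*M)) = (x - 4*M)/(2*M))
h(S) = S + S² (h(S) = S² + S = S + S²)
h(K(R(4, 4)))³ = ((-5/(-2 + (½)*4/4))*(1 - 5/(-2 + (½)*4/4)))³ = ((-5/(-2 + (½)*4*(¼)))*(1 - 5/(-2 + (½)*4*(¼))))³ = ((-5/(-2 + ½))*(1 - 5/(-2 + ½)))³ = ((-5/(-3/2))*(1 - 5/(-3/2)))³ = ((-5*(-⅔))*(1 - 5*(-⅔)))³ = (10*(1 + 10/3)/3)³ = ((10/3)*(13/3))³ = (130/9)³ = 2197000/729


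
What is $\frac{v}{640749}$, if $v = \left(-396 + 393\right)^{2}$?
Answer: $\frac{3}{213583} \approx 1.4046 \cdot 10^{-5}$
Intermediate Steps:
$v = 9$ ($v = \left(-3\right)^{2} = 9$)
$\frac{v}{640749} = \frac{9}{640749} = 9 \cdot \frac{1}{640749} = \frac{3}{213583}$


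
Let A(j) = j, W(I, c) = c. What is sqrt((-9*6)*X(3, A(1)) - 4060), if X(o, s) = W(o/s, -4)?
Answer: 62*I ≈ 62.0*I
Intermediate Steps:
X(o, s) = -4
sqrt((-9*6)*X(3, A(1)) - 4060) = sqrt(-9*6*(-4) - 4060) = sqrt(-54*(-4) - 4060) = sqrt(216 - 4060) = sqrt(-3844) = 62*I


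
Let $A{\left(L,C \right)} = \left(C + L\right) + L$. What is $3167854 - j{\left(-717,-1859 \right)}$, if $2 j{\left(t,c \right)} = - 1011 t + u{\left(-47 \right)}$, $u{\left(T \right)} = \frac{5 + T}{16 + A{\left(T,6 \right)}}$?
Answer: $\frac{67329845}{24} \approx 2.8054 \cdot 10^{6}$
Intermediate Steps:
$A{\left(L,C \right)} = C + 2 L$
$u{\left(T \right)} = \frac{5 + T}{22 + 2 T}$ ($u{\left(T \right)} = \frac{5 + T}{16 + \left(6 + 2 T\right)} = \frac{5 + T}{22 + 2 T}$)
$j{\left(t,c \right)} = \frac{7}{24} - \frac{1011 t}{2}$ ($j{\left(t,c \right)} = \frac{- 1011 t + \frac{5 - 47}{2 \left(11 - 47\right)}}{2} = \frac{- 1011 t + \frac{1}{2} \frac{1}{-36} \left(-42\right)}{2} = \frac{- 1011 t + \frac{1}{2} \left(- \frac{1}{36}\right) \left(-42\right)}{2} = \frac{- 1011 t + \frac{7}{12}}{2} = \frac{\frac{7}{12} - 1011 t}{2} = \frac{7}{24} - \frac{1011 t}{2}$)
$3167854 - j{\left(-717,-1859 \right)} = 3167854 - \left(\frac{7}{24} - - \frac{724887}{2}\right) = 3167854 - \left(\frac{7}{24} + \frac{724887}{2}\right) = 3167854 - \frac{8698651}{24} = \frac{67329845}{24}$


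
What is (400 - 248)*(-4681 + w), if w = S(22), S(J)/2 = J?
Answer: -704824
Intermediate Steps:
S(J) = 2*J
w = 44 (w = 2*22 = 44)
(400 - 248)*(-4681 + w) = (400 - 248)*(-4681 + 44) = 152*(-4637) = -704824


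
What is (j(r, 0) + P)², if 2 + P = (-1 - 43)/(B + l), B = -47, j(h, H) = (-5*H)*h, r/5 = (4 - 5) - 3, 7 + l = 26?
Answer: 9/49 ≈ 0.18367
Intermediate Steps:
l = 19 (l = -7 + 26 = 19)
r = -20 (r = 5*((4 - 5) - 3) = 5*(-1 - 3) = 5*(-4) = -20)
j(h, H) = -5*H*h
P = -3/7 (P = -2 + (-1 - 43)/(-47 + 19) = -2 - 44/(-28) = -2 - 44*(-1/28) = -2 + 11/7 = -3/7 ≈ -0.42857)
(j(r, 0) + P)² = (-5*0*(-20) - 3/7)² = (0 - 3/7)² = (-3/7)² = 9/49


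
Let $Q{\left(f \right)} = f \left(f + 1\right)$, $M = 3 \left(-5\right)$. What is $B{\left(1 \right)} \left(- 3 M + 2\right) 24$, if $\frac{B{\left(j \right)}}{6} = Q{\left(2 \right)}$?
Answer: $40608$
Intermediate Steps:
$M = -15$
$Q{\left(f \right)} = f \left(1 + f\right)$
$B{\left(j \right)} = 36$ ($B{\left(j \right)} = 6 \cdot 2 \left(1 + 2\right) = 6 \cdot 2 \cdot 3 = 6 \cdot 6 = 36$)
$B{\left(1 \right)} \left(- 3 M + 2\right) 24 = 36 \left(\left(-3\right) \left(-15\right) + 2\right) 24 = 36 \left(45 + 2\right) 24 = 36 \cdot 47 \cdot 24 = 1692 \cdot 24 = 40608$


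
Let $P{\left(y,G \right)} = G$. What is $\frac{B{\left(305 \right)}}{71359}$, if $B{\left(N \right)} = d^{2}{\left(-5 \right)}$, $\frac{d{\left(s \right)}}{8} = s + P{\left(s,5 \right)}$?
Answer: $0$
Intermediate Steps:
$d{\left(s \right)} = 40 + 8 s$ ($d{\left(s \right)} = 8 \left(s + 5\right) = 8 \left(5 + s\right) = 40 + 8 s$)
$B{\left(N \right)} = 0$ ($B{\left(N \right)} = \left(40 + 8 \left(-5\right)\right)^{2} = \left(40 - 40\right)^{2} = 0^{2} = 0$)
$\frac{B{\left(305 \right)}}{71359} = \frac{0}{71359} = 0 \cdot \frac{1}{71359} = 0$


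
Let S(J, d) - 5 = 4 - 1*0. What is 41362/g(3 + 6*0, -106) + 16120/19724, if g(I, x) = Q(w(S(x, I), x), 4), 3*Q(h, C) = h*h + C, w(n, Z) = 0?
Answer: 305942093/9862 ≈ 31022.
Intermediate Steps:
S(J, d) = 9 (S(J, d) = 5 + (4 - 1*0) = 5 + (4 + 0) = 5 + 4 = 9)
Q(h, C) = C/3 + h²/3 (Q(h, C) = (h*h + C)/3 = (h² + C)/3 = (C + h²)/3 = C/3 + h²/3)
g(I, x) = 4/3 (g(I, x) = (⅓)*4 + (⅓)*0² = 4/3 + (⅓)*0 = 4/3 + 0 = 4/3)
41362/g(3 + 6*0, -106) + 16120/19724 = 41362/(4/3) + 16120/19724 = 41362*(¾) + 16120*(1/19724) = 62043/2 + 4030/4931 = 305942093/9862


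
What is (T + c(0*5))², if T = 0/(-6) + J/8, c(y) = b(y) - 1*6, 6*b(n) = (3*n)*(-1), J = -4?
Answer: 169/4 ≈ 42.250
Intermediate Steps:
b(n) = -n/2 (b(n) = ((3*n)*(-1))/6 = (-3*n)/6 = -n/2)
c(y) = -6 - y/2 (c(y) = -y/2 - 1*6 = -y/2 - 6 = -6 - y/2)
T = -½ (T = 0/(-6) - 4/8 = 0*(-⅙) - 4*⅛ = 0 - ½ = -½ ≈ -0.50000)
(T + c(0*5))² = (-½ + (-6 - 0*5))² = (-½ + (-6 - ½*0))² = (-½ + (-6 + 0))² = (-½ - 6)² = (-13/2)² = 169/4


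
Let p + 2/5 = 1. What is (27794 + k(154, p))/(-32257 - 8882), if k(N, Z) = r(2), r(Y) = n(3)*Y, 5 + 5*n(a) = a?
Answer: -46322/68565 ≈ -0.67559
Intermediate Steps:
p = ⅗ (p = -⅖ + 1 = ⅗ ≈ 0.60000)
n(a) = -1 + a/5
r(Y) = -2*Y/5 (r(Y) = (-1 + (⅕)*3)*Y = (-1 + ⅗)*Y = -2*Y/5)
k(N, Z) = -⅘ (k(N, Z) = -⅖*2 = -⅘)
(27794 + k(154, p))/(-32257 - 8882) = (27794 - ⅘)/(-32257 - 8882) = (138966/5)/(-41139) = (138966/5)*(-1/41139) = -46322/68565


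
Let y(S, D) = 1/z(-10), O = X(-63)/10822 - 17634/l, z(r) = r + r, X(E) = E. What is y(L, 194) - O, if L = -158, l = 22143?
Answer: 85832657/114110260 ≈ 0.75219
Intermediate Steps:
z(r) = 2*r
O = -9153817/11411026 (O = -63/10822 - 17634/22143 = -63*1/10822 - 17634*1/22143 = -9/1546 - 5878/7381 = -9153817/11411026 ≈ -0.80219)
y(S, D) = -1/20 (y(S, D) = 1/(2*(-10)) = 1/(-20) = -1/20)
y(L, 194) - O = -1/20 - 1*(-9153817/11411026) = -1/20 + 9153817/11411026 = 85832657/114110260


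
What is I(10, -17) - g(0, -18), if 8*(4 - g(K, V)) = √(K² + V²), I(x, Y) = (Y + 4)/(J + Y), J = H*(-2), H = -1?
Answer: -53/60 ≈ -0.88333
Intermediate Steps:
J = 2 (J = -1*(-2) = 2)
I(x, Y) = (4 + Y)/(2 + Y) (I(x, Y) = (Y + 4)/(2 + Y) = (4 + Y)/(2 + Y))
g(K, V) = 4 - √(K² + V²)/8
I(10, -17) - g(0, -18) = (4 - 17)/(2 - 17) - (4 - √(0² + (-18)²)/8) = -13/(-15) - (4 - √(0 + 324)/8) = -1/15*(-13) - (4 - √324/8) = 13/15 - (4 - ⅛*18) = 13/15 - (4 - 9/4) = 13/15 - 1*7/4 = 13/15 - 7/4 = -53/60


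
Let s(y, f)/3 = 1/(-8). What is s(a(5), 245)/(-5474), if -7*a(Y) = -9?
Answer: 3/43792 ≈ 6.8506e-5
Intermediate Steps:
a(Y) = 9/7 (a(Y) = -⅐*(-9) = 9/7)
s(y, f) = -3/8 (s(y, f) = 3/(-8) = 3*(-⅛) = -3/8)
s(a(5), 245)/(-5474) = -3/8/(-5474) = -3/8*(-1/5474) = 3/43792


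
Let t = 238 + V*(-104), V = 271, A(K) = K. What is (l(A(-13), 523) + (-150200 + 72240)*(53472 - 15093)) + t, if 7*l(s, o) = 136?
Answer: -20944383366/7 ≈ -2.9921e+9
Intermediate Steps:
l(s, o) = 136/7 (l(s, o) = (⅐)*136 = 136/7)
t = -27946 (t = 238 + 271*(-104) = 238 - 28184 = -27946)
(l(A(-13), 523) + (-150200 + 72240)*(53472 - 15093)) + t = (136/7 + (-150200 + 72240)*(53472 - 15093)) - 27946 = (136/7 - 77960*38379) - 27946 = (136/7 - 2992026840) - 27946 = -20944187744/7 - 27946 = -20944383366/7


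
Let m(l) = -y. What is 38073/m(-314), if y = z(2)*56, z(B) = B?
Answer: -5439/16 ≈ -339.94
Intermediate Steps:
y = 112 (y = 2*56 = 112)
m(l) = -112 (m(l) = -1*112 = -112)
38073/m(-314) = 38073/(-112) = 38073*(-1/112) = -5439/16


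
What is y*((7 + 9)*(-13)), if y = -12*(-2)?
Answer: -4992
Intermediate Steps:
y = 24
y*((7 + 9)*(-13)) = 24*((7 + 9)*(-13)) = 24*(16*(-13)) = 24*(-208) = -4992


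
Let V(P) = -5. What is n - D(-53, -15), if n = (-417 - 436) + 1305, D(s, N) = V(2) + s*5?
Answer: 722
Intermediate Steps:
D(s, N) = -5 + 5*s (D(s, N) = -5 + s*5 = -5 + 5*s)
n = 452 (n = -853 + 1305 = 452)
n - D(-53, -15) = 452 - (-5 + 5*(-53)) = 452 - (-5 - 265) = 452 - 1*(-270) = 452 + 270 = 722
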